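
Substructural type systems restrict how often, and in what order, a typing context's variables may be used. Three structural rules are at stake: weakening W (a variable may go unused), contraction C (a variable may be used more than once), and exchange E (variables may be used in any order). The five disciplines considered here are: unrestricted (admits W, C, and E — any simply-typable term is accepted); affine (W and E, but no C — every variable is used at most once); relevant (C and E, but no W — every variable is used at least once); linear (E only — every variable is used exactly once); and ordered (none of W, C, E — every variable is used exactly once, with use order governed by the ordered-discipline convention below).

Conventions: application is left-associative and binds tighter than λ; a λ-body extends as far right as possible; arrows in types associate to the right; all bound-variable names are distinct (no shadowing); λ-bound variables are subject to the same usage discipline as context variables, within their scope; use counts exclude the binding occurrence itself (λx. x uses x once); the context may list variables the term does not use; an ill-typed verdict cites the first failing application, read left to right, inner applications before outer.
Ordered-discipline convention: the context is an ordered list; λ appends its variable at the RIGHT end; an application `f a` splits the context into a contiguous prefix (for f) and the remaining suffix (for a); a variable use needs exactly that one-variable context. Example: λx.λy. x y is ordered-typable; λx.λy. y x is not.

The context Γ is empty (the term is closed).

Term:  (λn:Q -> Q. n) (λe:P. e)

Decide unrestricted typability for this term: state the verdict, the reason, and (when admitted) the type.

no — not simply typable
counts: n (bound): 1×, e (bound): 1×
use order (left to right): n, e
typing: ill-typed: a function awaiting Q -> Q gets P -> P
per-discipline verdicts: ordered ✗ | linear ✗ | affine ✗ | relevant ✗ | unrestricted ✗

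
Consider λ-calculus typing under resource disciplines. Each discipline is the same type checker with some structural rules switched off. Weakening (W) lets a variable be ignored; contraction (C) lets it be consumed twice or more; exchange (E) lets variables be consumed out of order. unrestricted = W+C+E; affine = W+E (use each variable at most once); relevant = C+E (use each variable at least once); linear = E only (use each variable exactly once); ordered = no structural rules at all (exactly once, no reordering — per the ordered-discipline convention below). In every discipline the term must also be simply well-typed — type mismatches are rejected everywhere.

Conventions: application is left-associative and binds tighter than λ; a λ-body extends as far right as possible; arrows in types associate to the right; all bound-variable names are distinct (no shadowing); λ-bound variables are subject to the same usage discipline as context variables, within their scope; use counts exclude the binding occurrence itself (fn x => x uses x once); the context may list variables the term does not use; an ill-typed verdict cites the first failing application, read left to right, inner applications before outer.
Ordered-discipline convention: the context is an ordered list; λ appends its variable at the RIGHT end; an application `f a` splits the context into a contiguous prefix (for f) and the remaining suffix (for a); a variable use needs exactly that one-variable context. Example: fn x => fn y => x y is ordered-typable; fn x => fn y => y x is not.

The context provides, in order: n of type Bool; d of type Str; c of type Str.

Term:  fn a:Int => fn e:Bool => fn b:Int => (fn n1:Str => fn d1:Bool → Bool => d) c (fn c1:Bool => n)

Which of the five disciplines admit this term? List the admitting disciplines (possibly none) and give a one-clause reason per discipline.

admitting disciplines: affine, unrestricted
use counts: n ×1; d ×1; c ×1; a (λ-bound) ×0; e (λ-bound) ×0; b (λ-bound) ×0; n1 (λ-bound) ×0; d1 (λ-bound) ×0; c1 (λ-bound) ×0
order of uses: d, c, n
typing: ✓ — Int → Bool → Int → Str
ordered: ✗ — needs weakening: a, e, b, n1, d1, c1 unused
linear: ✗ — needs weakening: a, e, b, n1, d1, c1 unused
affine: ✓ — n, d, c, a, e, b, n1, d1, c1: no repeats, contraction unneeded
relevant: ✗ — needs weakening: a, e, b, n1, d1, c1 unused
unrestricted: ✓ — type-checks (Int → Bool → Int → Str) and nothing is barred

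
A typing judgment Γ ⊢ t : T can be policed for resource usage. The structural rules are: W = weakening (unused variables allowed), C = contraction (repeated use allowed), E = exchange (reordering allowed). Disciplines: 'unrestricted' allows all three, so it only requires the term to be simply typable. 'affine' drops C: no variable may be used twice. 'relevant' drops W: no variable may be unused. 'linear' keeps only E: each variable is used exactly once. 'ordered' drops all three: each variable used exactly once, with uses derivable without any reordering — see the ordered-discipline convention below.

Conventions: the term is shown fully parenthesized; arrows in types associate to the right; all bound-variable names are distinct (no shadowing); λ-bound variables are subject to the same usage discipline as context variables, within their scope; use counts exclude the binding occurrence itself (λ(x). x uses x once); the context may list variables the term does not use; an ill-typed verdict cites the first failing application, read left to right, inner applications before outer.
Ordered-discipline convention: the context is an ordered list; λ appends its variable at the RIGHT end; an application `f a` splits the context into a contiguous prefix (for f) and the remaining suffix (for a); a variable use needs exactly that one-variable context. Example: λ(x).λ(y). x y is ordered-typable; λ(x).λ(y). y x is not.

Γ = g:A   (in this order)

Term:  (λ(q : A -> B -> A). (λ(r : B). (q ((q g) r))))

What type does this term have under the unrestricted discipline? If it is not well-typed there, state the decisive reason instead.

term : (A -> B -> A) -> B -> B -> A
variable uses: g: 1×, q [bound]: 2×, r [bound]: 1×
uses in reading order: q, q, g, r
typing: the term checks, with type (A -> B -> A) -> B -> B -> A
summary: ordered ✗ · linear ✗ · affine ✗ · relevant ✓ · unrestricted ✓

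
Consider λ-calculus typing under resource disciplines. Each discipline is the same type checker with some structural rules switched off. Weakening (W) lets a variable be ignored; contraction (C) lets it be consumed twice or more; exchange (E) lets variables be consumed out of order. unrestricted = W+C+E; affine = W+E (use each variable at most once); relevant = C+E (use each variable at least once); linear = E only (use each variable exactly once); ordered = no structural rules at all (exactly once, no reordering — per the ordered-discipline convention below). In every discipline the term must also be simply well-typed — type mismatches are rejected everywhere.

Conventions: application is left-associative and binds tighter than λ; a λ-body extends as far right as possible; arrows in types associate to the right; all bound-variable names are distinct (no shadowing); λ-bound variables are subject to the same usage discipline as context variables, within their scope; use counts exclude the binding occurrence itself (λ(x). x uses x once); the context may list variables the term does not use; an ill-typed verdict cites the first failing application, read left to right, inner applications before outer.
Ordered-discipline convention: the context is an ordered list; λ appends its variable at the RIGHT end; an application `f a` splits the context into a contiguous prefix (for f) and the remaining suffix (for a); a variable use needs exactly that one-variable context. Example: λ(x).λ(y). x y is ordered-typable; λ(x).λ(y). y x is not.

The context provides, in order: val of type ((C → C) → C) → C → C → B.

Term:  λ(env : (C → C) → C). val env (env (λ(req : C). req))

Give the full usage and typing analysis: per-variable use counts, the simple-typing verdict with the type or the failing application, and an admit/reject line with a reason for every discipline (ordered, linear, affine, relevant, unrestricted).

use counts: val=1, env (λ-bound)=2, req (λ-bound)=1
order of uses: val, env, env, req
typing: the term checks, with type ((C → C) → C) → C → B
ordered: ✗ — env ×2 used more than once (contraction)
linear: ✗ — env ×2 used more than once (contraction)
affine: ✗ — env ×2 used more than once (contraction)
relevant: ✓ — at least one use each (val, env, req)
unrestricted: ✓ — type-checks (((C → C) → C) → C → B) and nothing is barred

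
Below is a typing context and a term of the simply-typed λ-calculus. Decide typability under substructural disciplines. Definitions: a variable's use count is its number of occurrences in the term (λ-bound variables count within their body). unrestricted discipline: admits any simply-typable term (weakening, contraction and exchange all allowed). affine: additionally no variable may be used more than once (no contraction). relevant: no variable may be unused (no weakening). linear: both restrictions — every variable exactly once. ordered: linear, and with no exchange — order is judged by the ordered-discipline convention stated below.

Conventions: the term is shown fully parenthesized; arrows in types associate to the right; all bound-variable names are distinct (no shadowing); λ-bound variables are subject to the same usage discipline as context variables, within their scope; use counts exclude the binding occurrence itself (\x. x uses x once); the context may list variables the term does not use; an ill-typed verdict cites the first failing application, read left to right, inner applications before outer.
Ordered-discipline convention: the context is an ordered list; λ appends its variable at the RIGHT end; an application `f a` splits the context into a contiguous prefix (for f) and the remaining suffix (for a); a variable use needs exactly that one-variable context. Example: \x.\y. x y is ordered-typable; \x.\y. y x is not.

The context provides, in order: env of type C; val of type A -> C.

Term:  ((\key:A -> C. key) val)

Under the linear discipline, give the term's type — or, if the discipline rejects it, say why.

not well-typed under linear — unused: env — weakening required
variable uses: env: 0, val: 1, key (λ-bound): 1
uses in reading order: key, val
typing: well-typed at A -> C
across the five disciplines: ordered ✗ · linear ✗ · affine ✓ · relevant ✗ · unrestricted ✓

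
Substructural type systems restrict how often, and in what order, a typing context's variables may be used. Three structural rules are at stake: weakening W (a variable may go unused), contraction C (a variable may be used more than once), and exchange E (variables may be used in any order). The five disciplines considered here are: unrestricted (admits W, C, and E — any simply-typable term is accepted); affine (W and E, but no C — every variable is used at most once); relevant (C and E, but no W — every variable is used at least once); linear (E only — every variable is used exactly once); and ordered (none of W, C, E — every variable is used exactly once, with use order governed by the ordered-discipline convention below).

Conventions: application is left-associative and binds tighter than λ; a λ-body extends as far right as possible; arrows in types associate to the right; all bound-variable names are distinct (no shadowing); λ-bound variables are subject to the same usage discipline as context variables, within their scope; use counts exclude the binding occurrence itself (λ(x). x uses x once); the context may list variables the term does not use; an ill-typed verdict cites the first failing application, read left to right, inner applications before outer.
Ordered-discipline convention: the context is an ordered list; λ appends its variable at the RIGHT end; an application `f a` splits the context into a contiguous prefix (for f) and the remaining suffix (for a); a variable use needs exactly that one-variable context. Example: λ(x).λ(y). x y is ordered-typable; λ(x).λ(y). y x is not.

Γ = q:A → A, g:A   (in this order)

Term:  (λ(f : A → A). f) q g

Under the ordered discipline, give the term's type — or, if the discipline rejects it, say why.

term : A
counts: q: 1×; g: 1×; f [bound]: 1×
uses in reading order: f, q, g
typing: the term checks, with type A
all disciplines: ordered ✓, linear ✓, affine ✓, relevant ✓, unrestricted ✓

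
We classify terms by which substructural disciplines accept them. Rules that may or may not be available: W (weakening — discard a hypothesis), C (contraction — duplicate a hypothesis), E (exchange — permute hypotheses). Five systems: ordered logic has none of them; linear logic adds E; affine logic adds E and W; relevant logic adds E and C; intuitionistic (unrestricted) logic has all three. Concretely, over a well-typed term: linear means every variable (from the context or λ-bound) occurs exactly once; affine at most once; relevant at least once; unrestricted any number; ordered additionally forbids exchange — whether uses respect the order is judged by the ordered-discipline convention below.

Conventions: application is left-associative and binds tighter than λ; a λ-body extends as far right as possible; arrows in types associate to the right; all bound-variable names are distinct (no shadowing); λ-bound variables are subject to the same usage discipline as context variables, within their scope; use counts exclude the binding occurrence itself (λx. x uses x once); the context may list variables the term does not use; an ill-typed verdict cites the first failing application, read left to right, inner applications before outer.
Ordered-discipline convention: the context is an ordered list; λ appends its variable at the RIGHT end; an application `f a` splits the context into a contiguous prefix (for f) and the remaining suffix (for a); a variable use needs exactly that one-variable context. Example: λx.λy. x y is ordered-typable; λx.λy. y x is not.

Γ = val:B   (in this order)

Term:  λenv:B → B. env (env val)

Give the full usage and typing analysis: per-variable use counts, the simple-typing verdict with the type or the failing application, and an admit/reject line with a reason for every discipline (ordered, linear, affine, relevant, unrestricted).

use counts: val: 1; env (λ-bound): 2
left-to-right use order: env, env, val
typing: well-typed at (B → B) → B
ordered: ✗, uses contraction: env ×2
linear: ✗, uses contraction: env ×2
affine: ✗, uses contraction: env ×2
relevant: ✓, every one of val, env appears
unrestricted: ✓, type-checks ((B → B) → B) and nothing is barred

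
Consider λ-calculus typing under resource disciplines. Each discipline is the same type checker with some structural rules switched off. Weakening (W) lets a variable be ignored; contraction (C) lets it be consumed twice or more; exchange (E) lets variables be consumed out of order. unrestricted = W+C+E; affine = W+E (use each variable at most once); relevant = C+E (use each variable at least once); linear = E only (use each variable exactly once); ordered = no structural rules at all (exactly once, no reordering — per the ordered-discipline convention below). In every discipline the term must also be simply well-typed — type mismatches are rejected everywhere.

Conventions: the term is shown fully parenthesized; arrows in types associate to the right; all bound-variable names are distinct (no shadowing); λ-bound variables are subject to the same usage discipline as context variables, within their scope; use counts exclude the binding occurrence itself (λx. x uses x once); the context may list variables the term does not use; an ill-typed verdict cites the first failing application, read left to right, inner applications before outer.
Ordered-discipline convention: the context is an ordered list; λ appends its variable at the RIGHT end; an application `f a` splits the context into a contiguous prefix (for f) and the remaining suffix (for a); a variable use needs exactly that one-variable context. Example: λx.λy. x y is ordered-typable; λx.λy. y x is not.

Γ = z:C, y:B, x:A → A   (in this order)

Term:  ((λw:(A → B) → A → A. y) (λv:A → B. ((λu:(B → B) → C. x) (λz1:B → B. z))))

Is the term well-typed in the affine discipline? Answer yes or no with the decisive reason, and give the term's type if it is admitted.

yes — no duplicate uses among z, y, x, w, v, u, z1; term : B
use counts: z=1; y=1; x=1; w [bound]=0; v [bound]=0; u [bound]=0; z1 [bound]=0
use order (left to right): y, x, z
typing: well-typed at B
across the five disciplines: ordered ✗ · linear ✗ · affine ✓ · relevant ✗ · unrestricted ✓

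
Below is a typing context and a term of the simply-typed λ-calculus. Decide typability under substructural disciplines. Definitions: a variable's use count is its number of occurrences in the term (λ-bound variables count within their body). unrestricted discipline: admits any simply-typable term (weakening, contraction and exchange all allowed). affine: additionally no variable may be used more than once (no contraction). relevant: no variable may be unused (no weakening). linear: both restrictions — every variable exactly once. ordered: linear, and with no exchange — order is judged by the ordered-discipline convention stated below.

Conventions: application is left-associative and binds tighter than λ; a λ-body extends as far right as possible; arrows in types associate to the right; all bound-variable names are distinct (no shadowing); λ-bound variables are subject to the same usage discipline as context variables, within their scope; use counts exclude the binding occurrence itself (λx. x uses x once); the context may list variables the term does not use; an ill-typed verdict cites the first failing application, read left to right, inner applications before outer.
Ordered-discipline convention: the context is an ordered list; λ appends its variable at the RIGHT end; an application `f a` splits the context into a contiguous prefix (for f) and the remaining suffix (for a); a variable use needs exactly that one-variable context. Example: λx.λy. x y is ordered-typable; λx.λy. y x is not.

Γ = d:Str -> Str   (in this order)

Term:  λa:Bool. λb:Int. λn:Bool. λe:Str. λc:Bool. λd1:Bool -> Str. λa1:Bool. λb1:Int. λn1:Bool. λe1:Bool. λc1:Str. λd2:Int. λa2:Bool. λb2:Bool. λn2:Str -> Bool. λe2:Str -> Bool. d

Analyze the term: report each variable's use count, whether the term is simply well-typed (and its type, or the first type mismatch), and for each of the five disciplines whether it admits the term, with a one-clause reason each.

counts: d: 1×; a (bound): 0×; b (bound): 0×; n (bound): 0×; e (bound): 0×; c (bound): 0×; d1 (bound): 0×; a1 (bound): 0×; b1 (bound): 0×; n1 (bound): 0×; e1 (bound): 0×; c1 (bound): 0×; d2 (bound): 0×; a2 (bound): 0×; b2 (bound): 0×; n2 (bound): 0×; e2 (bound): 0×
left-to-right use order: d
typing: well-typed at Bool -> Int -> Bool -> Str -> Bool -> (Bool -> Str) -> Bool -> Int -> Bool -> Bool -> Str -> Int -> Bool -> Bool -> (Str -> Bool) -> (Str -> Bool) -> Str -> Str
ordered: ✗ — a, b, n, e, c, d1, a1, b1, n1, e1, c1, d2, a2, b2, n2, e2 left unused
linear: ✗ — a, b, n, e, c, d1, a1, b1, n1, e1, c1, d2, a2, b2, n2, e2 left unused
affine: ✓ — none of d, a, b, n, e, c, d1, a1, b1, n1, e1, c1, d2, a2, b2, n2, e2 used more than once
relevant: ✗ — a, b, n, e, c, d1, a1, b1, n1, e1, c1, d2, a2, b2, n2, e2 left unused
unrestricted: ✓ — well-typed at Bool -> Int -> Bool -> Str -> Bool -> (Bool -> Str) -> Bool -> Int -> Bool -> Bool -> Str -> Int -> Bool -> Bool -> (Str -> Bool) -> (Str -> Bool) -> Str -> Str; no restrictions here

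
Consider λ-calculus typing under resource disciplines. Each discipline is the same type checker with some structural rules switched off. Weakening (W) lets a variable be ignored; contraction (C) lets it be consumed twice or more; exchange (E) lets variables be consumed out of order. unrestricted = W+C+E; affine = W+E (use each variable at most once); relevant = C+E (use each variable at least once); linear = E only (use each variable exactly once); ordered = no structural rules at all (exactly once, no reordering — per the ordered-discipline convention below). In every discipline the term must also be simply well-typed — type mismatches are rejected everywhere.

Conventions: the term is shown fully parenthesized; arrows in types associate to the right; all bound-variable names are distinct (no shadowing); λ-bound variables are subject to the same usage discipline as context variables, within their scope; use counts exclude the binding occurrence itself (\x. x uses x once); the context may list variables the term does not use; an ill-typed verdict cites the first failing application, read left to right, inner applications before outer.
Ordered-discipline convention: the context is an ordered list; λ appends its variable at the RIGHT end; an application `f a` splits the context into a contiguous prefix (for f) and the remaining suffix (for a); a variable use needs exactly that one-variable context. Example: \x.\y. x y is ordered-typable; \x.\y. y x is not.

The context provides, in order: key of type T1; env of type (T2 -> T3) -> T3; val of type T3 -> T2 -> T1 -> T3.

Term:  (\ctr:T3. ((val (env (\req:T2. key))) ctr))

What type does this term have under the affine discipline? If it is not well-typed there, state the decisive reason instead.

not well-typed under affine — not simply typable
variable uses: key: 1; env: 1; val: 1; ctr (bound): 1; req (bound): 0
left-to-right use order: val, env, key, ctr
typing: ill-typed: argument of type T2 -> T1 where T2 -> T3 is required
summary: ordered ✗ | linear ✗ | affine ✗ | relevant ✗ | unrestricted ✗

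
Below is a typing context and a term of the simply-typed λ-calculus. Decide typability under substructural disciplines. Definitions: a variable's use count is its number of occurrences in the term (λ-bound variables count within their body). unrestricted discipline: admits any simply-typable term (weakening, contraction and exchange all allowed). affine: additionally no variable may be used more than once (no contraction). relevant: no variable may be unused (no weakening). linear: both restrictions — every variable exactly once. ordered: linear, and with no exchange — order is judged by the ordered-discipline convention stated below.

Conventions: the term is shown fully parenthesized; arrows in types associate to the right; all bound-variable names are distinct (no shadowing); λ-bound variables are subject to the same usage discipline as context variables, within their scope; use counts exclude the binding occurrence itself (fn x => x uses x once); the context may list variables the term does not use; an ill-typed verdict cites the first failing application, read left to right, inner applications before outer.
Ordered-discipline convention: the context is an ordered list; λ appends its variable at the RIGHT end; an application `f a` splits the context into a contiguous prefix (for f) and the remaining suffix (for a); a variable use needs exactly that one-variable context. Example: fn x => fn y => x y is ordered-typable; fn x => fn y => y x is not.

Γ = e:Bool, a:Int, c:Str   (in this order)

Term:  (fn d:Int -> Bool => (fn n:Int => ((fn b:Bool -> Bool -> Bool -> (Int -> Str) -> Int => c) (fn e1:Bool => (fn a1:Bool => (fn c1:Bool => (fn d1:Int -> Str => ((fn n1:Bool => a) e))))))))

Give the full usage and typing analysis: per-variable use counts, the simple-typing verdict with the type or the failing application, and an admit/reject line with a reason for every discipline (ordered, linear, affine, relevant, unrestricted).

variable uses: e ×1; a ×1; c ×1; d [bound] ×0; n [bound] ×0; b [bound] ×0; e1 [bound] ×0; a1 [bound] ×0; c1 [bound] ×0; d1 [bound] ×0; n1 [bound] ×0
use order (left to right): c, a, e
typing: the term checks, with type (Int -> Bool) -> Int -> Str
ordered: ✗, d, n, b, e1, a1, c1, d1, n1 left unused
linear: ✗, d, n, b, e1, a1, c1, d1, n1 left unused
affine: ✓, no duplicate uses among e, a, c, d, n, b, e1, a1, c1, d1, n1
relevant: ✗, d, n, b, e1, a1, c1, d1, n1 left unused
unrestricted: ✓, simply typable at (Int -> Bool) -> Int -> Str; W, C, E all held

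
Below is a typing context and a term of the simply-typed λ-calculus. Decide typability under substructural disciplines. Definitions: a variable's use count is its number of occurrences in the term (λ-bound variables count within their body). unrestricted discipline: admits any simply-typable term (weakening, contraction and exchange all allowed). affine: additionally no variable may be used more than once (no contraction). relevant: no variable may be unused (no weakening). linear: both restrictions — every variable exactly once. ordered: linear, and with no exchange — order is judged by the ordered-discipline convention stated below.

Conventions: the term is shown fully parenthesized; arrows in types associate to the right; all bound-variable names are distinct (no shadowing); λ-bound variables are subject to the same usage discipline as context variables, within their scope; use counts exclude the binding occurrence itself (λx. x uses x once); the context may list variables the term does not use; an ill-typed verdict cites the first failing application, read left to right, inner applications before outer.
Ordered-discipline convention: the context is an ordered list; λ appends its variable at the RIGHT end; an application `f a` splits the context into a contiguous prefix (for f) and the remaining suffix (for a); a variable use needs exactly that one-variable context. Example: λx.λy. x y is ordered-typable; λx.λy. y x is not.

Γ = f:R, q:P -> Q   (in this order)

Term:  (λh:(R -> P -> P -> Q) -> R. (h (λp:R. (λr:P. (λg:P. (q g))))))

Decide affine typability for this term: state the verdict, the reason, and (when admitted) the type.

yes — none of f, q, h, p, r, g used more than once; term : ((R -> P -> P -> Q) -> R) -> R
counts: f: 0×, q: 1×, h [bound]: 1×, p [bound]: 0×, r [bound]: 0×, g [bound]: 1×
order of uses: h, q, g
typing: ✓ — ((R -> P -> P -> Q) -> R) -> R
across the five disciplines: ordered ✗ | linear ✗ | affine ✓ | relevant ✗ | unrestricted ✓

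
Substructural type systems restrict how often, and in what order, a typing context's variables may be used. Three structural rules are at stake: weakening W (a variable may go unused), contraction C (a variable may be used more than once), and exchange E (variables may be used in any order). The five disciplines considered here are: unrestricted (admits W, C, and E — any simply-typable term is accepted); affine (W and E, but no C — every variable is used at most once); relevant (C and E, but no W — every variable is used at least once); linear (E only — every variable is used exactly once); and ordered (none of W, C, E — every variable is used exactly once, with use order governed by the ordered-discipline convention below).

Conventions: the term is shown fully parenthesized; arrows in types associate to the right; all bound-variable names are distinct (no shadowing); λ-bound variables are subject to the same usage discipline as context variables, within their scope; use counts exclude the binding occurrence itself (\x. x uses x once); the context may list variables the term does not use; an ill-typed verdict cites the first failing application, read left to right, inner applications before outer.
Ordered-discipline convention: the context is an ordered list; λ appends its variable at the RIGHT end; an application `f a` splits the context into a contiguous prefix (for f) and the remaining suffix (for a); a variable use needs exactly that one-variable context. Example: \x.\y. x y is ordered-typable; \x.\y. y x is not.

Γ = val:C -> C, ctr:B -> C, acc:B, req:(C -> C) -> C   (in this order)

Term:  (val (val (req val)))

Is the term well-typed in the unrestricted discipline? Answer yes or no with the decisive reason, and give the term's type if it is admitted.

yes — type-checks (C) and nothing is barred; term : C
counts: val: 3, ctr: 0, acc: 0, req: 1
order of uses: val, val, req, val
typing: well-typed at C
all disciplines: ordered ✗ · linear ✗ · affine ✗ · relevant ✗ · unrestricted ✓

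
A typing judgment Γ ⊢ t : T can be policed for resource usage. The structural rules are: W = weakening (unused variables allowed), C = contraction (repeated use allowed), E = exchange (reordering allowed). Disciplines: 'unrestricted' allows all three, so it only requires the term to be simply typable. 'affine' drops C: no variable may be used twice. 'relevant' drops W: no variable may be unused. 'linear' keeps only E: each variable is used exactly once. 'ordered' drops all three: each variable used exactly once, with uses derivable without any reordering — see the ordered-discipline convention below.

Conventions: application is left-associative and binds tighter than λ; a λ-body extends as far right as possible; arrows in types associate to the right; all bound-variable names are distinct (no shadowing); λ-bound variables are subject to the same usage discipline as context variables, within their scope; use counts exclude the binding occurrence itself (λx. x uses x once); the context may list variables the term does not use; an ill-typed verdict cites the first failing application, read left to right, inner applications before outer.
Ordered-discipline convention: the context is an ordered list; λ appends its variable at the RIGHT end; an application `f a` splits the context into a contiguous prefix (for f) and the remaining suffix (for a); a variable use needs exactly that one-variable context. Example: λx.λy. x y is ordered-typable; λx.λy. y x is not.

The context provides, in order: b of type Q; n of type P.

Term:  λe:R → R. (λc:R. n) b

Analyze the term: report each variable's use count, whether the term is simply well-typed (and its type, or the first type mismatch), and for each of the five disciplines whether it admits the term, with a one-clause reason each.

counts: b ×1, n ×1, e [bound] ×0, c [bound] ×0
order of uses: n, b
typing: ill-typed: an argument Q mismatches the expected R
ordered: ✗ — not simply typable
linear: ✗ — fails simple typing
affine: ✗ — a type mismatch blocks all five
relevant: ✗ — the type mismatch rejects it
unrestricted: ✗ — not simply typable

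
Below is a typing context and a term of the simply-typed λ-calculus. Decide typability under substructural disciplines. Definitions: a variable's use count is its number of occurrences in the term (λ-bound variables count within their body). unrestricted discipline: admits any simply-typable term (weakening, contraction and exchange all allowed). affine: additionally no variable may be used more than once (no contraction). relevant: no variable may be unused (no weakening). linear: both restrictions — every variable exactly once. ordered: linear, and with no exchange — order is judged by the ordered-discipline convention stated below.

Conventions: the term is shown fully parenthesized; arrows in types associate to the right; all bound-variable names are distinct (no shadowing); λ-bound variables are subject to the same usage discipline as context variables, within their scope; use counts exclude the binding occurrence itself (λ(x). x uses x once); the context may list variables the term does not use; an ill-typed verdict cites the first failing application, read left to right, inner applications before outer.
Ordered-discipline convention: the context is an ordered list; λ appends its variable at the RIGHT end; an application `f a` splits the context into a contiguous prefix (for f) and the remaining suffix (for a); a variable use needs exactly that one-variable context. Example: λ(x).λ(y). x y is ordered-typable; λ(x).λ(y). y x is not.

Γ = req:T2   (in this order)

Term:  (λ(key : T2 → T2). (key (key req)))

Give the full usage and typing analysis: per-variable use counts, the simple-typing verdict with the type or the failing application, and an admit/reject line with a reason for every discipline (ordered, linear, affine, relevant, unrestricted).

use counts: req=1, key [bound]=2
left-to-right use order: key, key, req
typing: ✓ — (T2 → T2) → T2
ordered: ✗, needs contraction — key ×2
linear: ✗, needs contraction — key ×2
affine: ✗, needs contraction — key ×2
relevant: ✓, req, key: all used, weakening unneeded
unrestricted: ✓, well-typed at (T2 → T2) → T2; no restrictions here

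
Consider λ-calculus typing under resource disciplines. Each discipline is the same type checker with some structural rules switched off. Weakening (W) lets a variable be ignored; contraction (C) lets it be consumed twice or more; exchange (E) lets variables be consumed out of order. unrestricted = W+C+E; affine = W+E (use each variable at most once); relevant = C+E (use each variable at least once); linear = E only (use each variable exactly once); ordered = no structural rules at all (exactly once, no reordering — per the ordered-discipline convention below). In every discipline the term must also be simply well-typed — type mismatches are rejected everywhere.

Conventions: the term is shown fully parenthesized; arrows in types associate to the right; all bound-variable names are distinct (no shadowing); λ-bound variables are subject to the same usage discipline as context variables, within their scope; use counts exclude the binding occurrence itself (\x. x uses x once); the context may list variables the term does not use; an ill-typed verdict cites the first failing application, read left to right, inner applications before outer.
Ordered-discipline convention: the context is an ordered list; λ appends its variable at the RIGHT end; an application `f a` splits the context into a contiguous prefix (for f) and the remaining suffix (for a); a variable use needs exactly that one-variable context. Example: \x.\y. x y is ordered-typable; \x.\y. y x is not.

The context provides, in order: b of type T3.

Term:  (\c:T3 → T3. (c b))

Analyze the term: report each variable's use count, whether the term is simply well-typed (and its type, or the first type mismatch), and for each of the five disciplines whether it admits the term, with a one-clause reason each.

counts: b: 1, c [bound]: 1
uses in reading order: c, b
typing: well-typed at (T3 → T3) → T3
ordered: ✗, use order c, b needs exchange
linear: ✓, exactly-once usage across b, c
affine: ✓, no duplicate uses among b, c
relevant: ✓, every one of b, c appears
unrestricted: ✓, typability at (T3 → T3) → T3 is all that's needed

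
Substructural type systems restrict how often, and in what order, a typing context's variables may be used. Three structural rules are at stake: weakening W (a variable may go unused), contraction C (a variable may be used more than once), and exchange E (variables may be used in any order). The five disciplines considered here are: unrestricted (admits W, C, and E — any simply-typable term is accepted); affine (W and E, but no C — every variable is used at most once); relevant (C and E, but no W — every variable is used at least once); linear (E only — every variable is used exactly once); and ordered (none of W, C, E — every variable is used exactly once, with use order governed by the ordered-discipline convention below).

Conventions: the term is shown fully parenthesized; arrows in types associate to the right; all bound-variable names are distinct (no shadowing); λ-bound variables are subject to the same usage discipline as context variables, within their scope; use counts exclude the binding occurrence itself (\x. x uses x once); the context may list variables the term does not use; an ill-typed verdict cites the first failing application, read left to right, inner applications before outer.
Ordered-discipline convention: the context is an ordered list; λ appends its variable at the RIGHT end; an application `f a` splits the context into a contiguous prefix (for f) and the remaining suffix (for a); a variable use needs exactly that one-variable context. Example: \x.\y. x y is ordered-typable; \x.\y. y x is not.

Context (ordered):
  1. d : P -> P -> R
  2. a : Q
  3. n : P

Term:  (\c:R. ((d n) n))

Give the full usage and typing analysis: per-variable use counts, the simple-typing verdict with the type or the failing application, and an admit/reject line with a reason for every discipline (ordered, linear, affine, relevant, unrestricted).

usage: d: 1, a: 0, n: 2, c (bound): 0
use order (left to right): d, n, n
typing: well-typed — term : R -> R
ordered ✗ (n ×2 used more than once (contraction); unused: a, c — weakening required)
linear ✗ (n ×2 used more than once (contraction); unused: a, c — weakening required)
affine ✗ (n ×2 used more than once (contraction))
relevant ✗ (unused: a, c — weakening required)
unrestricted ✓ (typability at R -> R is all that's needed)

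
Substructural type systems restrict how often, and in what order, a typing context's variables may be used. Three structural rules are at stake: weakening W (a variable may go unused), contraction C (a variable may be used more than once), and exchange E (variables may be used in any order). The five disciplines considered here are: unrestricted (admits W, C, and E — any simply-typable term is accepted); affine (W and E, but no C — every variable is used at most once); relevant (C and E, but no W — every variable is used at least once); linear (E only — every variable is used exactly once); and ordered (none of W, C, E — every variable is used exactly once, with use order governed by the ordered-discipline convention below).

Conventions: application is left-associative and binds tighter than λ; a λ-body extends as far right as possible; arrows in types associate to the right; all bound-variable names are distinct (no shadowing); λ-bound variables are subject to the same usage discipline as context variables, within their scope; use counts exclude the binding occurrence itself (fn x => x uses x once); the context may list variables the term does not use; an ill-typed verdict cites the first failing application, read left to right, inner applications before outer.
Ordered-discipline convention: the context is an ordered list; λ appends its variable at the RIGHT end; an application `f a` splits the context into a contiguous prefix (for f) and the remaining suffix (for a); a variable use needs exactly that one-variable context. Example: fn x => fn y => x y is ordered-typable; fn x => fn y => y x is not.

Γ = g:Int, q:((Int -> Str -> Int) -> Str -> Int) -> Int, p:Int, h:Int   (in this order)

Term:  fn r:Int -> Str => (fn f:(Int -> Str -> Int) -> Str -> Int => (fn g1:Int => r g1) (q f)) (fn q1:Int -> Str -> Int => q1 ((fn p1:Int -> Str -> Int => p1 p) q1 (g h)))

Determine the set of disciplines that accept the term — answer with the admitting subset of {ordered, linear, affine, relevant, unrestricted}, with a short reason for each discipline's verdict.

admitted by: none
counts: g: 1; q: 1; p: 1; h: 1; r (λ-bound): 1; f (λ-bound): 1; g1 (λ-bound): 1; q1 (λ-bound): 2; p1 (λ-bound): 1
use order (left to right): r, g1, q, f, q1, p1, p, q1, g, h
typing: ill-typed: can't apply a value of type Int
ordered: ✗ — a type mismatch blocks all five
linear: ✗ — the type mismatch rejects it
affine: ✗ — not simply typable
relevant: ✗ — fails simple typing
unrestricted: ✗ — a type mismatch blocks all five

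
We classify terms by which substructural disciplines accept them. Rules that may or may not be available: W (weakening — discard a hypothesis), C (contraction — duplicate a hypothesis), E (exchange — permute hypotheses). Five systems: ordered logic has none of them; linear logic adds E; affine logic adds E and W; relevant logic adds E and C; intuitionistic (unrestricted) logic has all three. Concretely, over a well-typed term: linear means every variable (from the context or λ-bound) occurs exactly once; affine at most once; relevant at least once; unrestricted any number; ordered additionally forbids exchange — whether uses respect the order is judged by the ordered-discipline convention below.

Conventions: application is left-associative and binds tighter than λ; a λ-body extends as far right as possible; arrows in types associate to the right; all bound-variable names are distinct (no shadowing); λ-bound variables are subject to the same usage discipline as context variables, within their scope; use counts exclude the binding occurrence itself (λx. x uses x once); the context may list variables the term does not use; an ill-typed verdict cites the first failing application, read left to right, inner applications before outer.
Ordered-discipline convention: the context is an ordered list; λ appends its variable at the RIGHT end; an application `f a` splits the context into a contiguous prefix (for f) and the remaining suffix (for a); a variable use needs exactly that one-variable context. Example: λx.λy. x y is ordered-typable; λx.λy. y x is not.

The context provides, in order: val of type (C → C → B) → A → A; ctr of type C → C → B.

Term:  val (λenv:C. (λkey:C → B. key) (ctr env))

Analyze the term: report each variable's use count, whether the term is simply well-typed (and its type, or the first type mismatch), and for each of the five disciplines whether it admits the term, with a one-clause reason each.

usage: val: 1; ctr: 1; env (bound): 1; key (bound): 1
order of uses: val, key, ctr, env
typing: well-typed at A → A
ordered ✓ (val, ctr, env, key: once each, no exchange needed)
linear ✓ (exactly-once usage across val, ctr, env, key)
affine ✓ (at most one use each (val, ctr, env, key))
relevant ✓ (at least one use each (val, ctr, env, key))
unrestricted ✓ (simply typable at A → A; W, C, E all held)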